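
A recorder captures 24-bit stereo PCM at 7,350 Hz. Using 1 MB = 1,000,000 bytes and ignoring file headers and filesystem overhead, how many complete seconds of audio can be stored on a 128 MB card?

Uncompressed byte rate = 7,350 × 3 × 2 = 44,100 bytes/s.
Capacity = 128 × 1,000,000 = 128,000,000 bytes.
128,000,000 / 44,100 ≈ 2902.49 s → 2,902 seconds.

2,902 seconds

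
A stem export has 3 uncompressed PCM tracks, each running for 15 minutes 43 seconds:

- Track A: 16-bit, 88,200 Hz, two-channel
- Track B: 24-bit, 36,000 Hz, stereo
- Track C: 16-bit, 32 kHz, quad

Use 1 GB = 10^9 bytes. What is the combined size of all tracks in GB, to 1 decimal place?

0.8 GB

15 minutes 43 seconds = 943 s.
Track A: 88,200 × 943 × 2 × 2 = 332,690,400 bytes.
Track B: 36,000 × 943 × 3 × 2 = 203,688,000 bytes.
Track C: 32,000 × 943 × 2 × 4 = 241,408,000 bytes.
Total = 777,786,400 bytes = 0.8 GB.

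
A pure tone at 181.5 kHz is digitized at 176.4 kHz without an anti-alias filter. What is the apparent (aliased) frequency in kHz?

5.1 kHz

Nyquist = 176,400/2 = 88,200 Hz; 181,500 Hz exceeds it.
Alias = |181,500 − 1×176,400| = |181,500 − 176,400| = 5,100 Hz = 5.1 kHz.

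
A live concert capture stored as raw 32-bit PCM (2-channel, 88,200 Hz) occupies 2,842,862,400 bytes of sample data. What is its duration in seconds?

Byte rate = 88,200 × 4 × 2 = 705,600 bytes/s.
Duration = 2,842,862,400 / 705,600 = 4,029 s.

4,029 seconds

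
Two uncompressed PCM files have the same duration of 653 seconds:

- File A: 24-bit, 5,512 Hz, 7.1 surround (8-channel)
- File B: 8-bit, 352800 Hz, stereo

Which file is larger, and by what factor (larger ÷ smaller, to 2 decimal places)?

File A: 5,512 × 3 × 8 = 132,288 bytes/s.
File B: 352,800 × 1 × 2 = 705,600 bytes/s.
File B is larger; ratio = 460,756,800 / 86,384,064 = 5.33.

File B, by a factor of 5.33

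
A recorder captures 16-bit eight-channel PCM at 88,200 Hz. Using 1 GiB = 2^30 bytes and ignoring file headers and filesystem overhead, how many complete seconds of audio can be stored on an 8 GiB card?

Uncompressed byte rate = 88,200 × 2 × 8 = 1,411,200 bytes/s.
Capacity = 8 × 1,073,741,824 = 8,589,934,592 bytes.
8,589,934,592 / 1,411,200 ≈ 6086.97 s → 6,086 seconds.

6,086 seconds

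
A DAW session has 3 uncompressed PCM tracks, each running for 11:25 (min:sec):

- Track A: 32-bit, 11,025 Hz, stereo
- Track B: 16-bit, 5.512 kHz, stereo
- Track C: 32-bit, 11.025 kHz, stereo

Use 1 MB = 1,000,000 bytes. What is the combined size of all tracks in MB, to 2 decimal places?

135.94 MB

11:25 (min:sec) = 685 s.
Track A: 11,025 × 685 × 4 × 2 = 60,417,000 bytes.
Track B: 5,512 × 685 × 2 × 2 = 15,102,880 bytes.
Track C: 11,025 × 685 × 4 × 2 = 60,417,000 bytes.
Total = 135,936,880 bytes = 135.94 MB.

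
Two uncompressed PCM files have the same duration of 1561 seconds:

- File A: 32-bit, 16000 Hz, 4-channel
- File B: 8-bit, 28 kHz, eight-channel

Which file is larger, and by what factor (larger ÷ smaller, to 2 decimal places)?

File A, by a factor of 1.14

File A: 16,000 × 4 × 4 = 256,000 bytes/s.
File B: 28,000 × 1 × 8 = 224,000 bytes/s.
File A is larger; ratio = 399,616,000 / 349,664,000 = 1.14.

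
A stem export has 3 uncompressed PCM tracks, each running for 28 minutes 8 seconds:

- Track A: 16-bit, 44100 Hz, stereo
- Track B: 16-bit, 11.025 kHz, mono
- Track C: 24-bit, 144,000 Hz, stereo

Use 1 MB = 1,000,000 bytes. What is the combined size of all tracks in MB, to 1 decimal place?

1793.4 MB

28 minutes 8 seconds = 1,688 s.
Track A: 44,100 × 1,688 × 2 × 2 = 297,763,200 bytes.
Track B: 11,025 × 1,688 × 2 × 1 = 37,220,400 bytes.
Track C: 144,000 × 1,688 × 3 × 2 = 1,458,432,000 bytes.
Total = 1,793,415,600 bytes = 1793.4 MB.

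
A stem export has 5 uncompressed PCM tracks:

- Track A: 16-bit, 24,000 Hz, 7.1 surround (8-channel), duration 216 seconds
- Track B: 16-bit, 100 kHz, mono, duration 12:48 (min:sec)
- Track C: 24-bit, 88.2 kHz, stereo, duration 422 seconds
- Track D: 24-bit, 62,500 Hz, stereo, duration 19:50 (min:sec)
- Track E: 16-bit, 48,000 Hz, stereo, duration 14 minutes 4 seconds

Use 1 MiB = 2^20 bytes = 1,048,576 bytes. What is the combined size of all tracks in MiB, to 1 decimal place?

Track A: 24,000 × 216 × 2 × 8 = 82,944,000 bytes.
Track B: 12:48 (min:sec) = 768 s; 100,000 × 768 × 2 × 1 = 153,600,000 bytes.
Track C: 88,200 × 422 × 3 × 2 = 223,322,400 bytes.
Track D: 19:50 (min:sec) = 1,190 s; 62,500 × 1,190 × 3 × 2 = 446,250,000 bytes.
Track E: 14 minutes 4 seconds = 844 s; 48,000 × 844 × 2 × 2 = 162,048,000 bytes.
Total = 1,068,164,400 bytes = 1018.7 MiB.

1018.7 MiB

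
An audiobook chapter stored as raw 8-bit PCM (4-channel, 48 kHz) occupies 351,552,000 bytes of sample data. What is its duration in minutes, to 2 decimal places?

Byte rate = 48,000 × 1 × 4 = 192,000 bytes/s.
Duration = 351,552,000 / 192,000 = 1,831 s.
1,831 s / 60 = 30.52 minutes.

30.52 minutes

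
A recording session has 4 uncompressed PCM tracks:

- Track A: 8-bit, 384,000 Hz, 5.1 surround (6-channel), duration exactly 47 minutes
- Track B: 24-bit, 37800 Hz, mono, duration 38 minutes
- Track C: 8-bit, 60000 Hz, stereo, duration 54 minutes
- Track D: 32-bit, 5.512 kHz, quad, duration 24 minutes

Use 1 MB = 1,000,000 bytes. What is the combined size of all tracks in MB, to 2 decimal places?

Track A: exactly 47 minutes = 2,820 s; 384,000 × 2,820 × 1 × 6 = 6,497,280,000 bytes.
Track B: 38 minutes = 2,280 s; 37,800 × 2,280 × 3 × 1 = 258,552,000 bytes.
Track C: 54 minutes = 3,240 s; 60,000 × 3,240 × 1 × 2 = 388,800,000 bytes.
Track D: 24 minutes = 1,440 s; 5,512 × 1,440 × 4 × 4 = 126,996,480 bytes.
Total = 7,271,628,480 bytes = 7271.63 MB.

7271.63 MB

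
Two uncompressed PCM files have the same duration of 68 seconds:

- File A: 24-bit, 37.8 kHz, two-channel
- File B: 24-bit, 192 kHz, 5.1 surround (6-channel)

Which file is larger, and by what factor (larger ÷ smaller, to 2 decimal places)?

File A: 37,800 × 3 × 2 = 226,800 bytes/s.
File B: 192,000 × 3 × 6 = 3,456,000 bytes/s.
File B is larger; ratio = 235,008,000 / 15,422,400 = 15.24.

File B, by a factor of 15.24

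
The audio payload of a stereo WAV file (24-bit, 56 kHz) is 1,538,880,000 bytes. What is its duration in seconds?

Byte rate = 56,000 × 3 × 2 = 336,000 bytes/s.
Duration = 1,538,880,000 / 336,000 = 4,580 s.

4,580 seconds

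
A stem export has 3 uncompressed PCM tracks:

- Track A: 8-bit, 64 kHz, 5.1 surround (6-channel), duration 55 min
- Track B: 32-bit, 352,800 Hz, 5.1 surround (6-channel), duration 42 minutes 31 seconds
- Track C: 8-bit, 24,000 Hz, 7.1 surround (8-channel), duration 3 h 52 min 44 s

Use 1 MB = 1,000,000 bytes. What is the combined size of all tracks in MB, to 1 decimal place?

25548.1 MB

Track A: 55 min = 3,300 s; 64,000 × 3,300 × 1 × 6 = 1,267,200,000 bytes.
Track B: 42 minutes 31 seconds = 2,551 s; 352,800 × 2,551 × 4 × 6 = 21,599,827,200 bytes.
Track C: 3 h 52 min 44 s = 13,964 s; 24,000 × 13,964 × 1 × 8 = 2,681,088,000 bytes.
Total = 25,548,115,200 bytes = 25548.1 MB.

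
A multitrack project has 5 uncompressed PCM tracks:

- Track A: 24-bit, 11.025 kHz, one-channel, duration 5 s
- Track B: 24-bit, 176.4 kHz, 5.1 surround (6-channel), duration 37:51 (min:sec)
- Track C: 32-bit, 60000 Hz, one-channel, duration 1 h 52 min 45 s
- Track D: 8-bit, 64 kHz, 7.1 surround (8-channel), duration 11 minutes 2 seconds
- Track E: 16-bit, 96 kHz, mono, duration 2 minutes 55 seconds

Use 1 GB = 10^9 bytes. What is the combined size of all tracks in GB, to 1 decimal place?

Track A: 11,025 × 5 × 3 × 1 = 165,375 bytes.
Track B: 37:51 (min:sec) = 2,271 s; 176,400 × 2,271 × 3 × 6 = 7,210,879,200 bytes.
Track C: 1 h 52 min 45 s = 6,765 s; 60,000 × 6,765 × 4 × 1 = 1,623,600,000 bytes.
Track D: 11 minutes 2 seconds = 662 s; 64,000 × 662 × 1 × 8 = 338,944,000 bytes.
Track E: 2 minutes 55 seconds = 175 s; 96,000 × 175 × 2 × 1 = 33,600,000 bytes.
Total = 9,207,188,575 bytes = 9.2 GB.

9.2 GB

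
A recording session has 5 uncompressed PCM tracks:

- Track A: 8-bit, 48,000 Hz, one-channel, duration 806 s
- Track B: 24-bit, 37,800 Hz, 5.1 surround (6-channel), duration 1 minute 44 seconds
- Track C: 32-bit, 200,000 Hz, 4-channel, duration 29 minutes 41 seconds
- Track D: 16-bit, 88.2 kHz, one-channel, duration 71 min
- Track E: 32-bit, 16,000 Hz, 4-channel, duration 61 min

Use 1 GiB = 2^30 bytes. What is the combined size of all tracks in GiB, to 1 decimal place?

7.0 GiB

Track A: 48,000 × 806 × 1 × 1 = 38,688,000 bytes.
Track B: 1 minute 44 seconds = 104 s; 37,800 × 104 × 3 × 6 = 70,761,600 bytes.
Track C: 29 minutes 41 seconds = 1,781 s; 200,000 × 1,781 × 4 × 4 = 5,699,200,000 bytes.
Track D: 71 min = 4,260 s; 88,200 × 4,260 × 2 × 1 = 751,464,000 bytes.
Track E: 61 min = 3,660 s; 16,000 × 3,660 × 4 × 4 = 936,960,000 bytes.
Total = 7,497,073,600 bytes = 7.0 GiB.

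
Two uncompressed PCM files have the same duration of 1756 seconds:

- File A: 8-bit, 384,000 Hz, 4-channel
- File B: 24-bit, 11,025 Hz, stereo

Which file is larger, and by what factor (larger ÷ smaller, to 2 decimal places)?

File A: 384,000 × 1 × 4 = 1,536,000 bytes/s.
File B: 11,025 × 3 × 2 = 66,150 bytes/s.
File A is larger; ratio = 2,697,216,000 / 116,159,400 = 23.22.

File A, by a factor of 23.22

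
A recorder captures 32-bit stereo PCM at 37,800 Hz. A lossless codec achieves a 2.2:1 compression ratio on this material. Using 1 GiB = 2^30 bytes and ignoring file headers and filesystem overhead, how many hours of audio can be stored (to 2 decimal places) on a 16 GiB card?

Uncompressed byte rate = 37,800 × 4 × 2 = 302,400 bytes/s.
After 2.2:1 compression, effective rate ≈ 137454.55 bytes/s.
Capacity = 16 × 1,073,741,824 = 17,179,869,184 bytes.
17,179,869,184 / effective rate ≈ 124985.82 s → 34.72 hours.

34.72 hours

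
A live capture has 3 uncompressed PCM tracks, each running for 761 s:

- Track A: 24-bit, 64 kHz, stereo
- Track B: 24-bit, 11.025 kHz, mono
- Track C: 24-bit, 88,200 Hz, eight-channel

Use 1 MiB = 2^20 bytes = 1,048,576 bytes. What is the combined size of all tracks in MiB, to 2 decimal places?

Track A: 64,000 × 761 × 3 × 2 = 292,224,000 bytes.
Track B: 11,025 × 761 × 3 × 1 = 25,170,075 bytes.
Track C: 88,200 × 761 × 3 × 8 = 1,610,884,800 bytes.
Total = 1,928,278,875 bytes = 1838.95 MiB.

1838.95 MiB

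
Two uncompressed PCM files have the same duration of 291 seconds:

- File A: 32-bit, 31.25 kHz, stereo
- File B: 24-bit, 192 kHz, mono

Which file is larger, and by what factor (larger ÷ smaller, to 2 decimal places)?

File B, by a factor of 2.30

File A: 31,250 × 4 × 2 = 250,000 bytes/s.
File B: 192,000 × 3 × 1 = 576,000 bytes/s.
File B is larger; ratio = 167,616,000 / 72,750,000 = 2.30.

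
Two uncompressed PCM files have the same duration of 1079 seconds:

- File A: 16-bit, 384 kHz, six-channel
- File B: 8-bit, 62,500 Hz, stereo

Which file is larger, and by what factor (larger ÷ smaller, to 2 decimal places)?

File A: 384,000 × 2 × 6 = 4,608,000 bytes/s.
File B: 62,500 × 1 × 2 = 125,000 bytes/s.
File A is larger; ratio = 4,972,032,000 / 134,875,000 = 36.86.

File A, by a factor of 36.86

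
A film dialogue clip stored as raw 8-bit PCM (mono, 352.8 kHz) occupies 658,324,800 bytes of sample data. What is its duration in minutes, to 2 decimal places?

31.10 minutes

Byte rate = 352,800 × 1 × 1 = 352,800 bytes/s.
Duration = 658,324,800 / 352,800 = 1,866 s.
1,866 s / 60 = 31.10 minutes.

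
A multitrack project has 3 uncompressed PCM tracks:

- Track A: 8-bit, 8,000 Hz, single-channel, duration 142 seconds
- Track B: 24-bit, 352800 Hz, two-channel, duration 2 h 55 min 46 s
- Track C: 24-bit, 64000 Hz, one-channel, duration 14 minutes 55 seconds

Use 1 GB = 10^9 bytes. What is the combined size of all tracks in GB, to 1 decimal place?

22.5 GB

Track A: 8,000 × 142 × 1 × 1 = 1,136,000 bytes.
Track B: 2 h 55 min 46 s = 10,546 s; 352,800 × 10,546 × 3 × 2 = 22,323,772,800 bytes.
Track C: 14 minutes 55 seconds = 895 s; 64,000 × 895 × 3 × 1 = 171,840,000 bytes.
Total = 22,496,748,800 bytes = 22.5 GB.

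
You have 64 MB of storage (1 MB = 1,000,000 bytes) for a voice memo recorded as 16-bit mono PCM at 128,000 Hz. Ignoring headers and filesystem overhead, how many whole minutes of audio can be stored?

Uncompressed byte rate = 128,000 × 2 × 1 = 256,000 bytes/s.
Capacity = 64 × 1,000,000 = 64,000,000 bytes.
64,000,000 / 256,000 ≈ 250 s → 4 minutes.

4 minutes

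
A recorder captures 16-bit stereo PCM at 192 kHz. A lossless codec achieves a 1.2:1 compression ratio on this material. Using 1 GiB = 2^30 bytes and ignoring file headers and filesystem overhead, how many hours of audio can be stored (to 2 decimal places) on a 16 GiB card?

7.46 hours

Uncompressed byte rate = 192,000 × 2 × 2 = 768,000 bytes/s.
After 1.2:1 compression, effective rate ≈ 640000 bytes/s.
Capacity = 16 × 1,073,741,824 = 17,179,869,184 bytes.
17,179,869,184 / effective rate ≈ 26843.55 s → 7.46 hours.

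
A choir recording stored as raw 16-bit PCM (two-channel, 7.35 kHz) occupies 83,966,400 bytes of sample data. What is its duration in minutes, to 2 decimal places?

Byte rate = 7,350 × 2 × 2 = 29,400 bytes/s.
Duration = 83,966,400 / 29,400 = 2,856 s.
2,856 s / 60 = 47.60 minutes.

47.60 minutes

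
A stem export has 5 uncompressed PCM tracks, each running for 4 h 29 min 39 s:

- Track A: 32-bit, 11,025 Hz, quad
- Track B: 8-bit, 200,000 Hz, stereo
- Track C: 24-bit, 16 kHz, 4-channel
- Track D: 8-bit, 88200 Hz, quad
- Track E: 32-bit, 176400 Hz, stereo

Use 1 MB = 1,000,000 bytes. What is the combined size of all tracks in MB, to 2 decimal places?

4 h 29 min 39 s = 16,179 s.
Track A: 11,025 × 16,179 × 4 × 4 = 2,853,975,600 bytes.
Track B: 200,000 × 16,179 × 1 × 2 = 6,471,600,000 bytes.
Track C: 16,000 × 16,179 × 3 × 4 = 3,106,368,000 bytes.
Track D: 88,200 × 16,179 × 1 × 4 = 5,707,951,200 bytes.
Track E: 176,400 × 16,179 × 4 × 2 = 22,831,804,800 bytes.
Total = 40,971,699,600 bytes = 40971.70 MB.

40971.70 MB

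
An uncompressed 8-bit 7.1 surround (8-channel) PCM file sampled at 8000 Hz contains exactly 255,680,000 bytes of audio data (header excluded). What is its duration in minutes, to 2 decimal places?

66.58 minutes

Byte rate = 8,000 × 1 × 8 = 64,000 bytes/s.
Duration = 255,680,000 / 64,000 = 3,995 s.
3,995 s / 60 = 66.58 minutes.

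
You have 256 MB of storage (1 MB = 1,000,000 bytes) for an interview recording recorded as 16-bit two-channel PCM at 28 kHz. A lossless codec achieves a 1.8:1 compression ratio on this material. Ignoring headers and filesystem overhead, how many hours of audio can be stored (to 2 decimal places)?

1.14 hours

Uncompressed byte rate = 28,000 × 2 × 2 = 112,000 bytes/s.
After 1.8:1 compression, effective rate ≈ 62222.22 bytes/s.
Capacity = 256 × 1,000,000 = 256,000,000 bytes.
256,000,000 / effective rate ≈ 4114.29 s → 1.14 hours.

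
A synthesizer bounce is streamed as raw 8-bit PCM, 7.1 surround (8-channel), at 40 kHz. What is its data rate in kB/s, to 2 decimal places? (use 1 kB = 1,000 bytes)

320.00 kB/s

Bit rate = 40,000 × 8 × 8 = 2,560,000 bits/s.
2,560,000 / 8 = 320,000 B/s = 320.00 kB/s.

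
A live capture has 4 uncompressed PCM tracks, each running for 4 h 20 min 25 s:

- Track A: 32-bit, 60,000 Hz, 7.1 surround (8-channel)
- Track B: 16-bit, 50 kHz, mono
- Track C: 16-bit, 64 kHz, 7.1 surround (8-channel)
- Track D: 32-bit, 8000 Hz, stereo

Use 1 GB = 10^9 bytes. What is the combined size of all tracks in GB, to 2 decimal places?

4 h 20 min 25 s = 15,625 s.
Track A: 60,000 × 15,625 × 4 × 8 = 30,000,000,000 bytes.
Track B: 50,000 × 15,625 × 2 × 1 = 1,562,500,000 bytes.
Track C: 64,000 × 15,625 × 2 × 8 = 16,000,000,000 bytes.
Track D: 8,000 × 15,625 × 4 × 2 = 1,000,000,000 bytes.
Total = 48,562,500,000 bytes = 48.56 GB.

48.56 GB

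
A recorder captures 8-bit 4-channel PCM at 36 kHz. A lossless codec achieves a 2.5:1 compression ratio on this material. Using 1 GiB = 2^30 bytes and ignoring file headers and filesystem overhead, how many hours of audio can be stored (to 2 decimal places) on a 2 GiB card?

Uncompressed byte rate = 36,000 × 1 × 4 = 144,000 bytes/s.
After 2.5:1 compression, effective rate ≈ 57600 bytes/s.
Capacity = 2 × 1,073,741,824 = 2,147,483,648 bytes.
2,147,483,648 / effective rate ≈ 37282.7 s → 10.36 hours.

10.36 hours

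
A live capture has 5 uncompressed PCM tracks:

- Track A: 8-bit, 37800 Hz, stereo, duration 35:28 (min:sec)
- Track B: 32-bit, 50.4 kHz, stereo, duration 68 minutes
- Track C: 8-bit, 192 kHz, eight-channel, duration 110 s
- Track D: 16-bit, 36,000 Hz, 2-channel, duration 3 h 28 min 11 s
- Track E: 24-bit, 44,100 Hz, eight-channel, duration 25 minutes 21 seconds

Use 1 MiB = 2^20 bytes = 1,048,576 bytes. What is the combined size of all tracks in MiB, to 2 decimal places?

Track A: 35:28 (min:sec) = 2,128 s; 37,800 × 2,128 × 1 × 2 = 160,876,800 bytes.
Track B: 68 minutes = 4,080 s; 50,400 × 4,080 × 4 × 2 = 1,645,056,000 bytes.
Track C: 192,000 × 110 × 1 × 8 = 168,960,000 bytes.
Track D: 3 h 28 min 11 s = 12,491 s; 36,000 × 12,491 × 2 × 2 = 1,798,704,000 bytes.
Track E: 25 minutes 21 seconds = 1,521 s; 44,100 × 1,521 × 3 × 8 = 1,609,826,400 bytes.
Total = 5,383,423,200 bytes = 5134.03 MiB.

5134.03 MiB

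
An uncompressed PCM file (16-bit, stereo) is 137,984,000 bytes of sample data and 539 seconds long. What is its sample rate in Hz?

Bytes = sample_rate × seconds × bytes_per_sample × channels.
sample_rate = 137,984,000 / (539 × 2 × 2) = 137,984,000 / 2,156 = 64,000 Hz.

64,000 Hz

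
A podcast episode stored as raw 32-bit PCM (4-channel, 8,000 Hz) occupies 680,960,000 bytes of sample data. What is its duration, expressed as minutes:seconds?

88:40

Byte rate = 8,000 × 4 × 4 = 128,000 bytes/s.
Duration = 680,960,000 / 128,000 = 5,320 s.
5,320 s = 88:40.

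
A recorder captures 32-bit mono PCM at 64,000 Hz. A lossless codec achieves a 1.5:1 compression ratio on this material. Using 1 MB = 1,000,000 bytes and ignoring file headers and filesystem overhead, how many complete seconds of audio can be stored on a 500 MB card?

Uncompressed byte rate = 64,000 × 4 × 1 = 256,000 bytes/s.
After 1.5:1 compression, effective rate ≈ 170666.67 bytes/s.
Capacity = 500 × 1,000,000 = 500,000,000 bytes.
500,000,000 / effective rate ≈ 2929.69 s → 2,929 seconds.

2,929 seconds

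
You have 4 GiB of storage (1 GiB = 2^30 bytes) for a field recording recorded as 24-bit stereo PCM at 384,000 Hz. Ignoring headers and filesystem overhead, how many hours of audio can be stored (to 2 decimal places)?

0.52 hours

Uncompressed byte rate = 384,000 × 3 × 2 = 2,304,000 bytes/s.
Capacity = 4 × 1,073,741,824 = 4,294,967,296 bytes.
4,294,967,296 / 2,304,000 ≈ 1864.14 s → 0.52 hours.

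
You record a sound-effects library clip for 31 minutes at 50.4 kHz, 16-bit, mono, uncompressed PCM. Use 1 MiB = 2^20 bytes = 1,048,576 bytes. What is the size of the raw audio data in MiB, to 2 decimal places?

Duration = 31 minutes = 1,860 s.
Bytes = 50,400 samples/s × 1,860 s × 2 bytes/sample × 1 ch = 187,488,000 bytes.
187,488,000 / 1,048,576 = 178.80 MiB.

178.80 MiB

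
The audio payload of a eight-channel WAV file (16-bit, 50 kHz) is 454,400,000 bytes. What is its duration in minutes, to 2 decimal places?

9.47 minutes

Byte rate = 50,000 × 2 × 8 = 800,000 bytes/s.
Duration = 454,400,000 / 800,000 = 568 s.
568 s / 60 = 9.47 minutes.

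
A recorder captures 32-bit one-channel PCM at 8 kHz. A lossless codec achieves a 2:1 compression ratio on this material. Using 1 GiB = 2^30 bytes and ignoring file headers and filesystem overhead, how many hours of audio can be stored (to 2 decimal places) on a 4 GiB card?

Uncompressed byte rate = 8,000 × 4 × 1 = 32,000 bytes/s.
After 2:1 compression, effective rate ≈ 16000 bytes/s.
Capacity = 4 × 1,073,741,824 = 4,294,967,296 bytes.
4,294,967,296 / effective rate ≈ 268435.46 s → 74.57 hours.

74.57 hours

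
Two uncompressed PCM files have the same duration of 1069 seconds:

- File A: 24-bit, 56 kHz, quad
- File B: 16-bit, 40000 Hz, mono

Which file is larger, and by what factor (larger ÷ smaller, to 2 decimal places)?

File A: 56,000 × 3 × 4 = 672,000 bytes/s.
File B: 40,000 × 2 × 1 = 80,000 bytes/s.
File A is larger; ratio = 718,368,000 / 85,520,000 = 8.40.

File A, by a factor of 8.40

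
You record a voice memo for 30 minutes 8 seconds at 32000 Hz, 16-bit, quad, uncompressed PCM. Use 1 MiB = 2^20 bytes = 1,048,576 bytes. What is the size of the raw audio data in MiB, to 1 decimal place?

441.4 MiB

Duration = 30 minutes 8 seconds = 1,808 s.
Bytes = 32,000 samples/s × 1,808 s × 2 bytes/sample × 4 ch = 462,848,000 bytes.
462,848,000 / 1,048,576 = 441.4 MiB.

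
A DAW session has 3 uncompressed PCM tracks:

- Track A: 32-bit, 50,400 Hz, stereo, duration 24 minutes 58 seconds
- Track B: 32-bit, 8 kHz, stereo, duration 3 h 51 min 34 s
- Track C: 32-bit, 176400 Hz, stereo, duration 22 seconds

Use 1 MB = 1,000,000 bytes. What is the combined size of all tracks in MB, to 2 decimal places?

1524.26 MB

Track A: 24 minutes 58 seconds = 1,498 s; 50,400 × 1,498 × 4 × 2 = 603,993,600 bytes.
Track B: 3 h 51 min 34 s = 13,894 s; 8,000 × 13,894 × 4 × 2 = 889,216,000 bytes.
Track C: 176,400 × 22 × 4 × 2 = 31,046,400 bytes.
Total = 1,524,256,000 bytes = 1524.26 MB.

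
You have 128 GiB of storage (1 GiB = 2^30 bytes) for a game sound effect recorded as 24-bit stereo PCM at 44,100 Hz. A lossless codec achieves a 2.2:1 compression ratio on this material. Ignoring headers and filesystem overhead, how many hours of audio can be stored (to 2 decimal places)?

317.42 hours

Uncompressed byte rate = 44,100 × 3 × 2 = 264,600 bytes/s.
After 2.2:1 compression, effective rate ≈ 120272.73 bytes/s.
Capacity = 128 × 1,073,741,824 = 137,438,953,472 bytes.
137,438,953,472 / effective rate ≈ 1142727.5 s → 317.42 hours.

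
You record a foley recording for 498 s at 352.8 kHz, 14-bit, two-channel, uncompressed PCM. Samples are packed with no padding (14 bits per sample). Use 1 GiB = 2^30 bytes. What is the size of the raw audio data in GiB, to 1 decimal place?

Bits = 352,800 × 498 × 14 × 2 = 4,919,443,200 bits = 614,930,400 bytes.
614,930,400 / 1,073,741,824 = 0.6 GiB.

0.6 GiB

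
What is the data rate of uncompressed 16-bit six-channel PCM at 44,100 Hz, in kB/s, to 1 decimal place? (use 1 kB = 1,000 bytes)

Bit rate = 44,100 × 16 × 6 = 4,233,600 bits/s.
4,233,600 / 8 = 529,200 B/s = 529.2 kB/s.

529.2 kB/s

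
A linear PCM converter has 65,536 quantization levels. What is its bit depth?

log2(65,536) = 16.

16 bits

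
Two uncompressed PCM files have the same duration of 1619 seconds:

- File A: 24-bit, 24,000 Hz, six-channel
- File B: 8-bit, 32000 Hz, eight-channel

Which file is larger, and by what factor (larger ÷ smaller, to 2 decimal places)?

File A: 24,000 × 3 × 6 = 432,000 bytes/s.
File B: 32,000 × 1 × 8 = 256,000 bytes/s.
File A is larger; ratio = 699,408,000 / 414,464,000 = 1.69.

File A, by a factor of 1.69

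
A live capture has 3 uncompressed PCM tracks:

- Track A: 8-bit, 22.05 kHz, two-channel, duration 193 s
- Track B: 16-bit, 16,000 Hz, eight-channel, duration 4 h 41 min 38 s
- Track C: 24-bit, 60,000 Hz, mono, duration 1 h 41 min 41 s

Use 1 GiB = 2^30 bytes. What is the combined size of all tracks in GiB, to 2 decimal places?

5.06 GiB

Track A: 22,050 × 193 × 1 × 2 = 8,511,300 bytes.
Track B: 4 h 41 min 38 s = 16,898 s; 16,000 × 16,898 × 2 × 8 = 4,325,888,000 bytes.
Track C: 1 h 41 min 41 s = 6,101 s; 60,000 × 6,101 × 3 × 1 = 1,098,180,000 bytes.
Total = 5,432,579,300 bytes = 5.06 GiB.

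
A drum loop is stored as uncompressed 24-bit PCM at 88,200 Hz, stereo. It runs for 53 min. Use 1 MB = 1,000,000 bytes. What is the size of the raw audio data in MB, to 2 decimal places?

1682.86 MB

Duration = 53 min = 3,180 s.
Bytes = 88,200 samples/s × 3,180 s × 3 bytes/sample × 2 ch = 1,682,856,000 bytes.
1,682,856,000 / 1,000,000 = 1682.86 MB.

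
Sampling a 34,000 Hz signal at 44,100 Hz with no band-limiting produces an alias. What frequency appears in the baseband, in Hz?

Nyquist = 44,100/2 = 22,050 Hz; 34,000 Hz exceeds it.
Alias = |34,000 − 1×44,100| = |34,000 − 44,100| = 10,100 Hz.

10,100 Hz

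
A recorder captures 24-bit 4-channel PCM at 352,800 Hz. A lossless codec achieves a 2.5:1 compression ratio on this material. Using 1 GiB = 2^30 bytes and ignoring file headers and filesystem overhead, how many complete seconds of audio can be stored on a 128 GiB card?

81,159 seconds

Uncompressed byte rate = 352,800 × 3 × 4 = 4,233,600 bytes/s.
After 2.5:1 compression, effective rate ≈ 1693440 bytes/s.
Capacity = 128 × 1,073,741,824 = 137,438,953,472 bytes.
137,438,953,472 / effective rate ≈ 81159.62 s → 81,159 seconds.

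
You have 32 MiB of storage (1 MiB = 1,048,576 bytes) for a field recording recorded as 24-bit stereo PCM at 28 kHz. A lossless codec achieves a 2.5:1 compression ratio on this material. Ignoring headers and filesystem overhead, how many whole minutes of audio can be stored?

Uncompressed byte rate = 28,000 × 3 × 2 = 168,000 bytes/s.
After 2.5:1 compression, effective rate ≈ 67200 bytes/s.
Capacity = 32 × 1,048,576 = 33,554,432 bytes.
33,554,432 / effective rate ≈ 499.32 s → 8 minutes.

8 minutes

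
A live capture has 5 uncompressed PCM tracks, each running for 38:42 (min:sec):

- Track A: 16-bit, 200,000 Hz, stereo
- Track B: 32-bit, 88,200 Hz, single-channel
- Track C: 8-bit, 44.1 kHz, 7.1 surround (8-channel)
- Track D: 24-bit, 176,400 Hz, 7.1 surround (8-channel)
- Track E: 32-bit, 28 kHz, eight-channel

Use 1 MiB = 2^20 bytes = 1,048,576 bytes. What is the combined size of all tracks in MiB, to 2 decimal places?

14693.20 MiB

38:42 (min:sec) = 2,322 s.
Track A: 200,000 × 2,322 × 2 × 2 = 1,857,600,000 bytes.
Track B: 88,200 × 2,322 × 4 × 1 = 819,201,600 bytes.
Track C: 44,100 × 2,322 × 1 × 8 = 819,201,600 bytes.
Track D: 176,400 × 2,322 × 3 × 8 = 9,830,419,200 bytes.
Track E: 28,000 × 2,322 × 4 × 8 = 2,080,512,000 bytes.
Total = 15,406,934,400 bytes = 14693.20 MiB.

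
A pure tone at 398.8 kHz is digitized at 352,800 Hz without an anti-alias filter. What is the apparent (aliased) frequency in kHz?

Nyquist = 352,800/2 = 176,400 Hz; 398,800 Hz exceeds it.
Alias = |398,800 − 1×352,800| = |398,800 − 352,800| = 46,000 Hz = 46 kHz.

46 kHz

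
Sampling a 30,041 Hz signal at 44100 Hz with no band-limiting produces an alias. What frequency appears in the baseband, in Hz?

Nyquist = 44,100/2 = 22,050 Hz; 30,041 Hz exceeds it.
Alias = |30,041 − 1×44,100| = |30,041 − 44,100| = 14,059 Hz.

14,059 Hz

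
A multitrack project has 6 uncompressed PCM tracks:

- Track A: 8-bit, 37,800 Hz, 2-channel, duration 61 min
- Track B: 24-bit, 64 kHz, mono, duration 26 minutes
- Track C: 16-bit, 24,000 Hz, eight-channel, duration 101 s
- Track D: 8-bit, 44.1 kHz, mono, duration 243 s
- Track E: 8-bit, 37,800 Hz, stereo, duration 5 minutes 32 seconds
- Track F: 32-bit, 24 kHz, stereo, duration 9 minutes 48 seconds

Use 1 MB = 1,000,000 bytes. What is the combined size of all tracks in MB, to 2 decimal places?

Track A: 61 min = 3,660 s; 37,800 × 3,660 × 1 × 2 = 276,696,000 bytes.
Track B: 26 minutes = 1,560 s; 64,000 × 1,560 × 3 × 1 = 299,520,000 bytes.
Track C: 24,000 × 101 × 2 × 8 = 38,784,000 bytes.
Track D: 44,100 × 243 × 1 × 1 = 10,716,300 bytes.
Track E: 5 minutes 32 seconds = 332 s; 37,800 × 332 × 1 × 2 = 25,099,200 bytes.
Track F: 9 minutes 48 seconds = 588 s; 24,000 × 588 × 4 × 2 = 112,896,000 bytes.
Total = 763,711,500 bytes = 763.71 MB.

763.71 MB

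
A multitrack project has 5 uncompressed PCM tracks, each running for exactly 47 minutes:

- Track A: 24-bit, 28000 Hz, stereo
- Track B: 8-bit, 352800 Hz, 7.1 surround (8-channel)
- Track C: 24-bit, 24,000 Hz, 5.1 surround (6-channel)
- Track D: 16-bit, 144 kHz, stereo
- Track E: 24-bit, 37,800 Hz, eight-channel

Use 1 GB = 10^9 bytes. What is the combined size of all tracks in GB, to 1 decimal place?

13.8 GB

exactly 47 minutes = 2,820 s.
Track A: 28,000 × 2,820 × 3 × 2 = 473,760,000 bytes.
Track B: 352,800 × 2,820 × 1 × 8 = 7,959,168,000 bytes.
Track C: 24,000 × 2,820 × 3 × 6 = 1,218,240,000 bytes.
Track D: 144,000 × 2,820 × 2 × 2 = 1,624,320,000 bytes.
Track E: 37,800 × 2,820 × 3 × 8 = 2,558,304,000 bytes.
Total = 13,833,792,000 bytes = 13.8 GB.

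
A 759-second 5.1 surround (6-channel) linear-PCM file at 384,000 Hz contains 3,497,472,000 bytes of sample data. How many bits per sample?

Bytes per sample = 3,497,472,000 / (384,000 × 759 × 6) = 3,497,472,000 / 1,748,736,000 = 2.
Bit depth = 2 × 8 = 16 bits.

16 bits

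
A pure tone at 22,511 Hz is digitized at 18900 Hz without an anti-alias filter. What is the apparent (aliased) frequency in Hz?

Nyquist = 18,900/2 = 9,450 Hz; 22,511 Hz exceeds it.
Alias = |22,511 − 1×18,900| = |22,511 − 18,900| = 3,611 Hz.

3,611 Hz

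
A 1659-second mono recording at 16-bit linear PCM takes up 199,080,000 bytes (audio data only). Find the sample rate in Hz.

Bytes = sample_rate × seconds × bytes_per_sample × channels.
sample_rate = 199,080,000 / (1,659 × 2 × 1) = 199,080,000 / 3,318 = 60,000 Hz.

60,000 Hz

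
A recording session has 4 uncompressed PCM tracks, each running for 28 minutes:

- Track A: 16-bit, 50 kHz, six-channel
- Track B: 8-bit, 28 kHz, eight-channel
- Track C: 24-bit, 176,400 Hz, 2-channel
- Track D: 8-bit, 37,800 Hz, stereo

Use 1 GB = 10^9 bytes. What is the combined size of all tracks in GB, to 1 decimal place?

28 minutes = 1,680 s.
Track A: 50,000 × 1,680 × 2 × 6 = 1,008,000,000 bytes.
Track B: 28,000 × 1,680 × 1 × 8 = 376,320,000 bytes.
Track C: 176,400 × 1,680 × 3 × 2 = 1,778,112,000 bytes.
Track D: 37,800 × 1,680 × 1 × 2 = 127,008,000 bytes.
Total = 3,289,440,000 bytes = 3.3 GB.

3.3 GB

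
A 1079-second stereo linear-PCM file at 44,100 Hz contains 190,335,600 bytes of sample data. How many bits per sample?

Bytes per sample = 190,335,600 / (44,100 × 1,079 × 2) = 190,335,600 / 95,167,800 = 2.
Bit depth = 2 × 8 = 16 bits.

16 bits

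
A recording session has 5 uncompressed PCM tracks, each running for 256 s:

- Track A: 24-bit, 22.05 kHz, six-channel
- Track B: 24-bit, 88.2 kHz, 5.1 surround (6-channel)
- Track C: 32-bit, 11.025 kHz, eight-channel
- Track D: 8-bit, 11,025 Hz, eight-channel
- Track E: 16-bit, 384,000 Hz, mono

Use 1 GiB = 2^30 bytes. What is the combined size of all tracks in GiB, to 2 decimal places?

0.76 GiB

Track A: 22,050 × 256 × 3 × 6 = 101,606,400 bytes.
Track B: 88,200 × 256 × 3 × 6 = 406,425,600 bytes.
Track C: 11,025 × 256 × 4 × 8 = 90,316,800 bytes.
Track D: 11,025 × 256 × 1 × 8 = 22,579,200 bytes.
Track E: 384,000 × 256 × 2 × 1 = 196,608,000 bytes.
Total = 817,536,000 bytes = 0.76 GiB.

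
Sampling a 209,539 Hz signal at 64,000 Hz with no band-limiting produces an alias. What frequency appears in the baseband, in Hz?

17,539 Hz

Nyquist = 64,000/2 = 32,000 Hz; 209,539 Hz exceeds it.
Alias = |209,539 − 3×64,000| = |209,539 − 192,000| = 17,539 Hz.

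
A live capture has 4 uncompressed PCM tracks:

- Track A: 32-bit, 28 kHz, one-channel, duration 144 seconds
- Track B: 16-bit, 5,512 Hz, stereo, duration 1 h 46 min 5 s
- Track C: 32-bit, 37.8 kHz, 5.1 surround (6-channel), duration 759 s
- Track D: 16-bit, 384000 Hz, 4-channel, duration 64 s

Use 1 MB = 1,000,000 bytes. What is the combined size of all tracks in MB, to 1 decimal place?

1041.6 MB

Track A: 28,000 × 144 × 4 × 1 = 16,128,000 bytes.
Track B: 1 h 46 min 5 s = 6,365 s; 5,512 × 6,365 × 2 × 2 = 140,335,520 bytes.
Track C: 37,800 × 759 × 4 × 6 = 688,564,800 bytes.
Track D: 384,000 × 64 × 2 × 4 = 196,608,000 bytes.
Total = 1,041,636,320 bytes = 1041.6 MB.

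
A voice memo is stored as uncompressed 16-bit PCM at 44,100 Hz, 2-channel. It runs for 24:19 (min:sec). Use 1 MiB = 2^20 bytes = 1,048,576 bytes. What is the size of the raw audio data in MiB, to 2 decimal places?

Duration = 24:19 (min:sec) = 1,459 s.
Bytes = 44,100 samples/s × 1,459 s × 2 bytes/sample × 2 ch = 257,367,600 bytes.
257,367,600 / 1,048,576 = 245.44 MiB.

245.44 MiB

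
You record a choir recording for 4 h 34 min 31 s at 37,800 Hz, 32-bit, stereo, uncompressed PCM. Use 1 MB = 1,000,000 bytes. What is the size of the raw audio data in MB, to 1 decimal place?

Duration = 4 h 34 min 31 s = 16,471 s.
Bytes = 37,800 samples/s × 16,471 s × 4 bytes/sample × 2 ch = 4,980,830,400 bytes.
4,980,830,400 / 1,000,000 = 4980.8 MB.

4980.8 MB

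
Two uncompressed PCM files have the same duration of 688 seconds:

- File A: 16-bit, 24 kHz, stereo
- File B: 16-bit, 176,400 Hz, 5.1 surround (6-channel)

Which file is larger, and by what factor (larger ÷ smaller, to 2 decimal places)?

File A: 24,000 × 2 × 2 = 96,000 bytes/s.
File B: 176,400 × 2 × 6 = 2,116,800 bytes/s.
File B is larger; ratio = 1,456,358,400 / 66,048,000 = 22.05.

File B, by a factor of 22.05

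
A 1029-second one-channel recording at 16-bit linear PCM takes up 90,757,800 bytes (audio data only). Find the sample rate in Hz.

44,100 Hz

Bytes = sample_rate × seconds × bytes_per_sample × channels.
sample_rate = 90,757,800 / (1,029 × 2 × 1) = 90,757,800 / 2,058 = 44,100 Hz.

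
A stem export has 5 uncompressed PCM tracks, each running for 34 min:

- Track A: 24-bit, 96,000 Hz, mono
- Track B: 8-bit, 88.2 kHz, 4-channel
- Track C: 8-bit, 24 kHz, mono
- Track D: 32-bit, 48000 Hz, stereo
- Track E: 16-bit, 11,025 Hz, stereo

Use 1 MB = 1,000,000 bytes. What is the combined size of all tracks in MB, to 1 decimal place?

34 min = 2,040 s.
Track A: 96,000 × 2,040 × 3 × 1 = 587,520,000 bytes.
Track B: 88,200 × 2,040 × 1 × 4 = 719,712,000 bytes.
Track C: 24,000 × 2,040 × 1 × 1 = 48,960,000 bytes.
Track D: 48,000 × 2,040 × 4 × 2 = 783,360,000 bytes.
Track E: 11,025 × 2,040 × 2 × 2 = 89,964,000 bytes.
Total = 2,229,516,000 bytes = 2229.5 MB.

2229.5 MB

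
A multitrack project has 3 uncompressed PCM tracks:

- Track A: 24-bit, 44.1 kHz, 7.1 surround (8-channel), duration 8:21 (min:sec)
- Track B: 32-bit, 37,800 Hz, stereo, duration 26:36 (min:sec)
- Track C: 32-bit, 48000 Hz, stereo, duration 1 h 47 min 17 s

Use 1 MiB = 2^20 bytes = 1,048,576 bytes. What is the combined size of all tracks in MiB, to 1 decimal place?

3323.3 MiB

Track A: 8:21 (min:sec) = 501 s; 44,100 × 501 × 3 × 8 = 530,258,400 bytes.
Track B: 26:36 (min:sec) = 1,596 s; 37,800 × 1,596 × 4 × 2 = 482,630,400 bytes.
Track C: 1 h 47 min 17 s = 6,437 s; 48,000 × 6,437 × 4 × 2 = 2,471,808,000 bytes.
Total = 3,484,696,800 bytes = 3323.3 MiB.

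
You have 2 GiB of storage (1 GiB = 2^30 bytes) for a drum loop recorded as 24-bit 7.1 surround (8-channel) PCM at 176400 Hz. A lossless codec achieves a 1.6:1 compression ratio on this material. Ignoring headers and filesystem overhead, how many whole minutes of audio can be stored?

Uncompressed byte rate = 176,400 × 3 × 8 = 4,233,600 bytes/s.
After 1.6:1 compression, effective rate ≈ 2646000 bytes/s.
Capacity = 2 × 1,073,741,824 = 2,147,483,648 bytes.
2,147,483,648 / effective rate ≈ 811.6 s → 13 minutes.

13 minutes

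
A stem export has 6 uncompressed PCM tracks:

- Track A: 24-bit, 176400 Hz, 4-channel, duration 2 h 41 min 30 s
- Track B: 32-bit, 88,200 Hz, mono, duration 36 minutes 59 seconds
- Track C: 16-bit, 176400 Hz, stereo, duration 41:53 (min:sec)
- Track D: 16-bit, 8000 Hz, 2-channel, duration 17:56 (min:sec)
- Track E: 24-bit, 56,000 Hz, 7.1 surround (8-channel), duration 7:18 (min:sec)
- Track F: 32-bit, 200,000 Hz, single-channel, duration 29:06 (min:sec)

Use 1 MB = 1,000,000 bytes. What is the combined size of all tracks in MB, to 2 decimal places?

Track A: 2 h 41 min 30 s = 9,690 s; 176,400 × 9,690 × 3 × 4 = 20,511,792,000 bytes.
Track B: 36 minutes 59 seconds = 2,219 s; 88,200 × 2,219 × 4 × 1 = 782,863,200 bytes.
Track C: 41:53 (min:sec) = 2,513 s; 176,400 × 2,513 × 2 × 2 = 1,773,172,800 bytes.
Track D: 17:56 (min:sec) = 1,076 s; 8,000 × 1,076 × 2 × 2 = 34,432,000 bytes.
Track E: 7:18 (min:sec) = 438 s; 56,000 × 438 × 3 × 8 = 588,672,000 bytes.
Track F: 29:06 (min:sec) = 1,746 s; 200,000 × 1,746 × 4 × 1 = 1,396,800,000 bytes.
Total = 25,087,732,000 bytes = 25087.73 MB.

25087.73 MB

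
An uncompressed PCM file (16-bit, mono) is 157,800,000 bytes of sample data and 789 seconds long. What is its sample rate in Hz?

Bytes = sample_rate × seconds × bytes_per_sample × channels.
sample_rate = 157,800,000 / (789 × 2 × 1) = 157,800,000 / 1,578 = 100,000 Hz.

100,000 Hz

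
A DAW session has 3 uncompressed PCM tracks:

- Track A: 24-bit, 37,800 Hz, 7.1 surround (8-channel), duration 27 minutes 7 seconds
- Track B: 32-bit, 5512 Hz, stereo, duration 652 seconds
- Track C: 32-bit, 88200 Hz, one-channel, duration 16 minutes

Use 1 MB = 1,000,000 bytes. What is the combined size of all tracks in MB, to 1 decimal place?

1843.5 MB

Track A: 27 minutes 7 seconds = 1,627 s; 37,800 × 1,627 × 3 × 8 = 1,476,014,400 bytes.
Track B: 5,512 × 652 × 4 × 2 = 28,750,592 bytes.
Track C: 16 minutes = 960 s; 88,200 × 960 × 4 × 1 = 338,688,000 bytes.
Total = 1,843,452,992 bytes = 1843.5 MB.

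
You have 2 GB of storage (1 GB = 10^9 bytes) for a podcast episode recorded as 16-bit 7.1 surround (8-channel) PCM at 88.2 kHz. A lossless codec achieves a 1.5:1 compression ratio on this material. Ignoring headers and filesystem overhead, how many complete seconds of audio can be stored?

Uncompressed byte rate = 88,200 × 2 × 8 = 1,411,200 bytes/s.
After 1.5:1 compression, effective rate ≈ 940800 bytes/s.
Capacity = 2 × 1,000,000,000 = 2,000,000,000 bytes.
2,000,000,000 / effective rate ≈ 2125.85 s → 2,125 seconds.

2,125 seconds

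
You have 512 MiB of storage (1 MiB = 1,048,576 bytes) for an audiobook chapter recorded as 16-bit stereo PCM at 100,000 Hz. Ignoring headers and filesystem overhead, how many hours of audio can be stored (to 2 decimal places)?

0.37 hours

Uncompressed byte rate = 100,000 × 2 × 2 = 400,000 bytes/s.
Capacity = 512 × 1,048,576 = 536,870,912 bytes.
536,870,912 / 400,000 ≈ 1342.18 s → 0.37 hours.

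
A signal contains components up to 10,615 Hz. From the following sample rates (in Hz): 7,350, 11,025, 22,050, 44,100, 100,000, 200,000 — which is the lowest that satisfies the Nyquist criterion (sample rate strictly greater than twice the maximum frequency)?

22,050 Hz

Need sample rate > 2 × 10,615 = 21,230 Hz.
Lowest listed rate above 21,230 Hz is 22,050 Hz.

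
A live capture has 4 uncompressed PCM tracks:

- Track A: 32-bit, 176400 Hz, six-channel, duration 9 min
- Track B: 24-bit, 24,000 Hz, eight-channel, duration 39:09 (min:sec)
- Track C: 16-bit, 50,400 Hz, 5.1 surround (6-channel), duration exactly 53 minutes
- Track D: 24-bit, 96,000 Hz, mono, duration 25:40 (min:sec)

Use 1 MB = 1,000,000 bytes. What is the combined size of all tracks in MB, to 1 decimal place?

Track A: 9 min = 540 s; 176,400 × 540 × 4 × 6 = 2,286,144,000 bytes.
Track B: 39:09 (min:sec) = 2,349 s; 24,000 × 2,349 × 3 × 8 = 1,353,024,000 bytes.
Track C: exactly 53 minutes = 3,180 s; 50,400 × 3,180 × 2 × 6 = 1,923,264,000 bytes.
Track D: 25:40 (min:sec) = 1,540 s; 96,000 × 1,540 × 3 × 1 = 443,520,000 bytes.
Total = 6,005,952,000 bytes = 6006.0 MB.

6006.0 MB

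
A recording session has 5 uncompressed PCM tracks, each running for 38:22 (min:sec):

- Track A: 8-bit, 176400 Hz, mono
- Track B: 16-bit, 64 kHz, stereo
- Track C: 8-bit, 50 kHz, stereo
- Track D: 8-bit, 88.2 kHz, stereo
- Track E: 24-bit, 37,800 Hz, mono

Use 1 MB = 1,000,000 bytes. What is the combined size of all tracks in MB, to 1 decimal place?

1892.7 MB

38:22 (min:sec) = 2,302 s.
Track A: 176,400 × 2,302 × 1 × 1 = 406,072,800 bytes.
Track B: 64,000 × 2,302 × 2 × 2 = 589,312,000 bytes.
Track C: 50,000 × 2,302 × 1 × 2 = 230,200,000 bytes.
Track D: 88,200 × 2,302 × 1 × 2 = 406,072,800 bytes.
Track E: 37,800 × 2,302 × 3 × 1 = 261,046,800 bytes.
Total = 1,892,704,400 bytes = 1892.7 MB.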